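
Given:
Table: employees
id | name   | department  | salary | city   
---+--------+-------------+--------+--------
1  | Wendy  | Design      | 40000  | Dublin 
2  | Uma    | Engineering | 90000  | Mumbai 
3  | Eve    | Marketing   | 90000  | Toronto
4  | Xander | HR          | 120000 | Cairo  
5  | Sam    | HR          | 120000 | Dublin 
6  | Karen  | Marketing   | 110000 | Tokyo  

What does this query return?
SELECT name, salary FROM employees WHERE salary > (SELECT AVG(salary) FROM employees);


Subquery: AVG(salary) = 95000.0
Filtering: salary > 95000.0
  Xander (120000) -> MATCH
  Sam (120000) -> MATCH
  Karen (110000) -> MATCH


3 rows:
Xander, 120000
Sam, 120000
Karen, 110000


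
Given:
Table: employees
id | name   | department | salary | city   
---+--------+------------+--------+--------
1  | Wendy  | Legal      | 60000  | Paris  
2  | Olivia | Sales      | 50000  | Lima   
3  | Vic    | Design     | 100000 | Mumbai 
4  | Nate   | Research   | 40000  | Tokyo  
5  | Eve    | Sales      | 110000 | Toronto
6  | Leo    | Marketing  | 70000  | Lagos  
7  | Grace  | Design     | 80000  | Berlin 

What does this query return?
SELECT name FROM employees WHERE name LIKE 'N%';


LIKE 'N%' matches names starting with 'N'
Matching: 1

1 rows:
Nate


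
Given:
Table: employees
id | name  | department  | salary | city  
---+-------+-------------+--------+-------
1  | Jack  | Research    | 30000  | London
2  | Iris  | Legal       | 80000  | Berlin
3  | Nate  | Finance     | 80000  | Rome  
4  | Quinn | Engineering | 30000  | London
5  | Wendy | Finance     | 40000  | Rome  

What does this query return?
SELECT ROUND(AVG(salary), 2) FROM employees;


SUM(salary) = 260000
COUNT = 5
ROUND(AVG, 2) = ROUND(260000 / 5, 2) = 52000.0

52000.0


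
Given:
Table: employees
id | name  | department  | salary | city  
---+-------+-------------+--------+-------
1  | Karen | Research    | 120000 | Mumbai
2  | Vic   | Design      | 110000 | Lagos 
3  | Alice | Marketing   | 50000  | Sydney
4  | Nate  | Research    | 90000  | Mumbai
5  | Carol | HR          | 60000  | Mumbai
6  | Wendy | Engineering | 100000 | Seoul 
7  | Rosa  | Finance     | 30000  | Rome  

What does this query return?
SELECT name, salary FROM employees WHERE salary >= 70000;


Filtering: salary >= 70000
Matching: 4 rows

4 rows:
Karen, 120000
Vic, 110000
Nate, 90000
Wendy, 100000


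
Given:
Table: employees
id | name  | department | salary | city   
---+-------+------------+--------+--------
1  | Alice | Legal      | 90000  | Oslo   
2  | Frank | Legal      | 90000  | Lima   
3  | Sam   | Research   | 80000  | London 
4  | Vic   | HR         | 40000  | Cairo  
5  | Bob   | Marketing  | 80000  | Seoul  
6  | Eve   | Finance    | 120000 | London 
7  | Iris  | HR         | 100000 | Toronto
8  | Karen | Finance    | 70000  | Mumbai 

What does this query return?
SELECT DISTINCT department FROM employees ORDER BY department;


All 'department' values (row order): Legal, Legal, Research, HR, Marketing, Finance, HR, Finance
Removing duplicates leaves 5 unique value(s).

5 values:
Finance
HR
Legal
Marketing
Research


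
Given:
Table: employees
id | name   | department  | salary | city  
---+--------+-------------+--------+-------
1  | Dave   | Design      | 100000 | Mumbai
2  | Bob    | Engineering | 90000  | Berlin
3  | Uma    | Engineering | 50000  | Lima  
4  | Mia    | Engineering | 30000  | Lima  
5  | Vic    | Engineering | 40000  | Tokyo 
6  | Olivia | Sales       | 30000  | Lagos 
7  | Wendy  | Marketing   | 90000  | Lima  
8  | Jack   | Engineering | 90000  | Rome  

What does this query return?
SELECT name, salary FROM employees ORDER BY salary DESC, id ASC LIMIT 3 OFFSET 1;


Sort by salary DESC (id ASC tiebreak), then skip 1 and take 3
Rows 2 through 4

3 rows:
Bob, 90000
Wendy, 90000
Jack, 90000


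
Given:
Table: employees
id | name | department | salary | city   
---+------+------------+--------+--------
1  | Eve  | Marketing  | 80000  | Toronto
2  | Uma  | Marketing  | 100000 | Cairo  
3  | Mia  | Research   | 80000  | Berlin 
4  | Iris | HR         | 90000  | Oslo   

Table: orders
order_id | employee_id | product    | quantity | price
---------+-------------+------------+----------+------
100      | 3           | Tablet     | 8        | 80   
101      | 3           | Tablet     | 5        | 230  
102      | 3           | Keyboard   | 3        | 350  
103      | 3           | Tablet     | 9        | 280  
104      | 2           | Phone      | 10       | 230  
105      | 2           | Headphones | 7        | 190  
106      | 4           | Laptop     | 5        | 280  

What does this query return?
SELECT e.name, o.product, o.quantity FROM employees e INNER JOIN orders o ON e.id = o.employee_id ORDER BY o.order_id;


Joining employees.id = orders.employee_id:
  employee Mia (id=3) -> order Tablet
  employee Mia (id=3) -> order Tablet
  employee Mia (id=3) -> order Keyboard
  employee Mia (id=3) -> order Tablet
  employee Uma (id=2) -> order Phone
  employee Uma (id=2) -> order Headphones
  employee Iris (id=4) -> order Laptop


7 rows:
Mia, Tablet, 8
Mia, Tablet, 5
Mia, Keyboard, 3
Mia, Tablet, 9
Uma, Phone, 10
Uma, Headphones, 7
Iris, Laptop, 5


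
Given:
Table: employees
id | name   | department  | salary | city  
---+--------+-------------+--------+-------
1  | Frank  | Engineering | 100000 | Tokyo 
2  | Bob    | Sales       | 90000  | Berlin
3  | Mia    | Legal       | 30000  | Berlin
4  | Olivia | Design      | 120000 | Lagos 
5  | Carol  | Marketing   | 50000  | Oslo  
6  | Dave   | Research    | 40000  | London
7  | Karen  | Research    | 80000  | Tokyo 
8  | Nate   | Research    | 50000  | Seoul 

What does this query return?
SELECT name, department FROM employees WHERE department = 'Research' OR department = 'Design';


Filtering: department = 'Research' OR 'Design'
Matching: 4 rows

4 rows:
Olivia, Design
Dave, Research
Karen, Research
Nate, Research


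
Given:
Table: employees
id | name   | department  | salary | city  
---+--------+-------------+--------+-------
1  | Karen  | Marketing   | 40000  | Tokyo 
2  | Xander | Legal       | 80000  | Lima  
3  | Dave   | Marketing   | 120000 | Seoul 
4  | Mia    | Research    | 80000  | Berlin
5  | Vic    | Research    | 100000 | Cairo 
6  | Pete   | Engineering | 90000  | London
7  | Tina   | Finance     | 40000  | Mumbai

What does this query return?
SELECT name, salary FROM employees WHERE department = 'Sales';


Filtering: department = 'Sales'
Matching rows: 0

Empty result set (0 rows)


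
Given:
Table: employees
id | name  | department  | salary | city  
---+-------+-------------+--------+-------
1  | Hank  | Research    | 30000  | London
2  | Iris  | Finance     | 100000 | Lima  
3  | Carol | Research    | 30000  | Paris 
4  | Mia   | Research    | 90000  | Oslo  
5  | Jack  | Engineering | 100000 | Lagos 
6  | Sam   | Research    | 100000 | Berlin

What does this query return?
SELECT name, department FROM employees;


Projecting columns: name, department

6 rows:
Hank, Research
Iris, Finance
Carol, Research
Mia, Research
Jack, Engineering
Sam, Research


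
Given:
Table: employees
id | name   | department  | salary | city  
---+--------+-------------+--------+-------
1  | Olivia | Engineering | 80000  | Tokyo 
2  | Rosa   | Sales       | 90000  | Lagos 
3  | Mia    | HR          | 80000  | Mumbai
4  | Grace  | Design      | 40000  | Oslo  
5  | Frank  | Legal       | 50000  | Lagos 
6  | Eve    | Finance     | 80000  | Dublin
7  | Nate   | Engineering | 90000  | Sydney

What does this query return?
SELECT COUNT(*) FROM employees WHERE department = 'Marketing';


Counting rows where department = 'Marketing'


0


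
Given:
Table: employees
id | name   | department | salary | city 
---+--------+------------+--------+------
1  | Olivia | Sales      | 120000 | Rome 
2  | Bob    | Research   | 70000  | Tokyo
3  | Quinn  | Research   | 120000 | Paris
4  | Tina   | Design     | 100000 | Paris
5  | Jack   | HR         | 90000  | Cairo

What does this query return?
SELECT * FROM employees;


SELECT * returns all 5 rows with all columns

5 rows:
1, Olivia, Sales, 120000, Rome
2, Bob, Research, 70000, Tokyo
3, Quinn, Research, 120000, Paris
4, Tina, Design, 100000, Paris
5, Jack, HR, 90000, Cairo


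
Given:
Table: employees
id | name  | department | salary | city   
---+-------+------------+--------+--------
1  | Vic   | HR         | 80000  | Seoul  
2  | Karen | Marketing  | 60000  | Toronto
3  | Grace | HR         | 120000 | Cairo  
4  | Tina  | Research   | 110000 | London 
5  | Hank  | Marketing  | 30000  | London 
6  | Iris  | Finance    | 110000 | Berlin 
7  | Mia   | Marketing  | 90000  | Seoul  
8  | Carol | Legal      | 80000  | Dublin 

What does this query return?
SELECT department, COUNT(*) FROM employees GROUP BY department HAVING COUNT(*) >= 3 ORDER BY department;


Groups with count >= 3:
  Marketing: 3 -> PASS
  Finance: 1 -> filtered out
  HR: 2 -> filtered out
  Legal: 1 -> filtered out
  Research: 1 -> filtered out


1 groups:
Marketing, 3


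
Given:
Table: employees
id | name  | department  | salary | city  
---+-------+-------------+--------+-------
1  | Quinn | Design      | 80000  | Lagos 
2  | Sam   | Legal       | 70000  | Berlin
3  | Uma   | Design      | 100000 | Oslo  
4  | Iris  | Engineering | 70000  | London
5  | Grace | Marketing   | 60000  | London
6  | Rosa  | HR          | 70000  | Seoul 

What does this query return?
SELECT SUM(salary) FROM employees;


SUM(salary) = 80000 + 70000 + 100000 + 70000 + 60000 + 70000 = 450000

450000


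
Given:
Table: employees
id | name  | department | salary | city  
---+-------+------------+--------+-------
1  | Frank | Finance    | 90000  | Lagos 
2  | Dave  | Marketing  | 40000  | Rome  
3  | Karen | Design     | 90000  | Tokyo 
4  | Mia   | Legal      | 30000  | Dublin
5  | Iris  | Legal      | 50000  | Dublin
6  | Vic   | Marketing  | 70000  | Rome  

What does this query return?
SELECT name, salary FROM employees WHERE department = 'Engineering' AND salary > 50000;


Filtering: department = 'Engineering' AND salary > 50000
Matching: 0 rows

Empty result set (0 rows)


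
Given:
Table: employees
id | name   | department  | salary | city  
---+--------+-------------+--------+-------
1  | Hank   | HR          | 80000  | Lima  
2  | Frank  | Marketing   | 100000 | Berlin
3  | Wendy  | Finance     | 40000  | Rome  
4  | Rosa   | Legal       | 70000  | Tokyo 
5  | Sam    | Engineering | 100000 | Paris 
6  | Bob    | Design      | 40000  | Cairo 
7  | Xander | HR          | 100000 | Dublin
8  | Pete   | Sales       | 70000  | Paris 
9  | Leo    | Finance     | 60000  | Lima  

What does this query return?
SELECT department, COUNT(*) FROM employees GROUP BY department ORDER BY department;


Assigning each row to its department group:
  Hank -> HR
  Frank -> Marketing
  Wendy -> Finance
  Rosa -> Legal
  Sam -> Engineering
  Bob -> Design
  Xander -> HR
  Pete -> Sales
  Leo -> Finance


7 groups:
Design, 1
Engineering, 1
Finance, 2
HR, 2
Legal, 1
Marketing, 1
Sales, 1


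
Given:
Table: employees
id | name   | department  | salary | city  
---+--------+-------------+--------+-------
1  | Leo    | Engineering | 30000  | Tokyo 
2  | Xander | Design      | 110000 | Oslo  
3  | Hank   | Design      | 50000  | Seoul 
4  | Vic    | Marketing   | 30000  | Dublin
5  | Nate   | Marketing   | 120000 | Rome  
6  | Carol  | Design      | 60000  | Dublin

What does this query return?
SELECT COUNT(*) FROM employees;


COUNT(*) counts all rows

6


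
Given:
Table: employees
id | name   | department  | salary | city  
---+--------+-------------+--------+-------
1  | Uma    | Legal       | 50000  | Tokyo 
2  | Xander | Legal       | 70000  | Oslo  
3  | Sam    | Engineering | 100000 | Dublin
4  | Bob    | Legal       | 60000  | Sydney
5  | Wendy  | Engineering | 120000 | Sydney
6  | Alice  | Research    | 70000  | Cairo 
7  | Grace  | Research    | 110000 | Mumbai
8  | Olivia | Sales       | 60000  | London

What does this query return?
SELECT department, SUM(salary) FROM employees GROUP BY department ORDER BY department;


Summing salary within each department:
  Engineering: 100000 + 120000 = 220000
  Legal: 50000 + 70000 + 60000 = 180000
  Research: 70000 + 110000 = 180000
  Sales: 60000 = 60000


4 groups:
Engineering, 220000
Legal, 180000
Research, 180000
Sales, 60000


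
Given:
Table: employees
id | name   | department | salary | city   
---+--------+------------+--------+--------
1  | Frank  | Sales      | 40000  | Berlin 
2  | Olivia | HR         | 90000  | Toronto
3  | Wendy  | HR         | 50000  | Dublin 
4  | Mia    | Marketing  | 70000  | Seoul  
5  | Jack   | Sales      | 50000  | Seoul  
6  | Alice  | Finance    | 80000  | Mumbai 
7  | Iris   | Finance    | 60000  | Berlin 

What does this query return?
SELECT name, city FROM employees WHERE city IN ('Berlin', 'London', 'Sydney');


Filtering: city IN ('Berlin', 'London', 'Sydney')
Matching: 2 rows

2 rows:
Frank, Berlin
Iris, Berlin


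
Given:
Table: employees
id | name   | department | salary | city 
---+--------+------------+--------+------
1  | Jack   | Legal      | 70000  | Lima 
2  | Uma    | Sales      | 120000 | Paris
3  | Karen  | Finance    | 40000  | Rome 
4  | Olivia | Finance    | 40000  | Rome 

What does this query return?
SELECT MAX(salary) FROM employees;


Salaries: 70000, 120000, 40000, 40000
MAX = 120000

120000


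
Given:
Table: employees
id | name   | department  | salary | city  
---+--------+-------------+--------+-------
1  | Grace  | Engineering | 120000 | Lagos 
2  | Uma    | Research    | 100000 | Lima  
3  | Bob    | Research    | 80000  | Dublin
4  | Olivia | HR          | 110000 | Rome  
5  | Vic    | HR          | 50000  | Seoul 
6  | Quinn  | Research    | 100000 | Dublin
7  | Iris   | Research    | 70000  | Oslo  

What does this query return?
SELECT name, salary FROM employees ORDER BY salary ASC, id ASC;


Sorting by salary ASC, then id ASC for ties

7 rows:
Vic, 50000
Iris, 70000
Bob, 80000
Uma, 100000
Quinn, 100000
Olivia, 110000
Grace, 120000


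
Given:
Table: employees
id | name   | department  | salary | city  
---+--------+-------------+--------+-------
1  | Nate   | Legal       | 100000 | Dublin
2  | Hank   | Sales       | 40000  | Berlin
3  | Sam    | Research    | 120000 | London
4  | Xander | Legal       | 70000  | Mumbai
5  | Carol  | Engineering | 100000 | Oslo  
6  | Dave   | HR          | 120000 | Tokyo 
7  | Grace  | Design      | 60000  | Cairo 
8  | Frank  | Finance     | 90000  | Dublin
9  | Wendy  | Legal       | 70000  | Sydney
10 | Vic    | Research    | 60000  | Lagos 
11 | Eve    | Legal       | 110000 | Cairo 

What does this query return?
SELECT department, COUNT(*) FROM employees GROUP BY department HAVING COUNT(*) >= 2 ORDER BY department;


Groups with count >= 2:
  Legal: 4 -> PASS
  Research: 2 -> PASS
  Design: 1 -> filtered out
  Engineering: 1 -> filtered out
  Finance: 1 -> filtered out
  HR: 1 -> filtered out
  Sales: 1 -> filtered out


2 groups:
Legal, 4
Research, 2


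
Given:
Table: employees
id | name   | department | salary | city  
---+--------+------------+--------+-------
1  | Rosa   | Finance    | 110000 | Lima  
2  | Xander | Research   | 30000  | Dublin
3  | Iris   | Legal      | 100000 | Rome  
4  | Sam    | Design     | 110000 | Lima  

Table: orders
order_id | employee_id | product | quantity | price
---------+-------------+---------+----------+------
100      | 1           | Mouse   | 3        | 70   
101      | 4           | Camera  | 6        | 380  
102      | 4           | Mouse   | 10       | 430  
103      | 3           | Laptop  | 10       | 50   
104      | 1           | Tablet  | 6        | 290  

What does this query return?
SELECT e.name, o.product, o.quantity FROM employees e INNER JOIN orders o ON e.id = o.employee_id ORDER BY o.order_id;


Joining employees.id = orders.employee_id:
  employee Rosa (id=1) -> order Mouse
  employee Sam (id=4) -> order Camera
  employee Sam (id=4) -> order Mouse
  employee Iris (id=3) -> order Laptop
  employee Rosa (id=1) -> order Tablet


5 rows:
Rosa, Mouse, 3
Sam, Camera, 6
Sam, Mouse, 10
Iris, Laptop, 10
Rosa, Tablet, 6


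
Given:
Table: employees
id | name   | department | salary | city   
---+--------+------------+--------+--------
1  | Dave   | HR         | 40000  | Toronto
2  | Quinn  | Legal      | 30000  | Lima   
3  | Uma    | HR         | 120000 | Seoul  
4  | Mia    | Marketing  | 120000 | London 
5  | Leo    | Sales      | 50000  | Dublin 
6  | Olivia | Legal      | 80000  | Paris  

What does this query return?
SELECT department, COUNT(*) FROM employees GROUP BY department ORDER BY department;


Assigning each row to its department group:
  Dave -> HR
  Quinn -> Legal
  Uma -> HR
  Mia -> Marketing
  Leo -> Sales
  Olivia -> Legal


4 groups:
HR, 2
Legal, 2
Marketing, 1
Sales, 1


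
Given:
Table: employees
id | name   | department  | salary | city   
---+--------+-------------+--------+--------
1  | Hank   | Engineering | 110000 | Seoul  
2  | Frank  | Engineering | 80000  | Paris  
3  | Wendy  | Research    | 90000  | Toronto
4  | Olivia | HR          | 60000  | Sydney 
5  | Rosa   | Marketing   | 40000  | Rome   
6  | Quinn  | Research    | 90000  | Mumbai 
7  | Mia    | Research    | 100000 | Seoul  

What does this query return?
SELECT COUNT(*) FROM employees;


COUNT(*) counts all rows

7


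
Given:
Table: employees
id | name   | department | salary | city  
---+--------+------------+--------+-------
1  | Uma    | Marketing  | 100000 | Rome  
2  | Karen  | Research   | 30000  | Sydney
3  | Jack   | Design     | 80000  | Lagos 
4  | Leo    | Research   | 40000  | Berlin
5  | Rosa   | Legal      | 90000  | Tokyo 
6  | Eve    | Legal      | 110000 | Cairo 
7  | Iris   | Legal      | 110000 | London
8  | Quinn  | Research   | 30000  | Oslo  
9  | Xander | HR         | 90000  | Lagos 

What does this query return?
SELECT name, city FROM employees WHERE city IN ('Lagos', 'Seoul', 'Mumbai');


Filtering: city IN ('Lagos', 'Seoul', 'Mumbai')
Matching: 2 rows

2 rows:
Jack, Lagos
Xander, Lagos


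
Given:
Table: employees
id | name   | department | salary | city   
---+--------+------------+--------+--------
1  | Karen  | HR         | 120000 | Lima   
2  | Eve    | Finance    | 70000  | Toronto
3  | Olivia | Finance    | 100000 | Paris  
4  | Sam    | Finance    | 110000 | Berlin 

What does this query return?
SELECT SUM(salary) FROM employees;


SUM(salary) = 120000 + 70000 + 100000 + 110000 = 400000

400000


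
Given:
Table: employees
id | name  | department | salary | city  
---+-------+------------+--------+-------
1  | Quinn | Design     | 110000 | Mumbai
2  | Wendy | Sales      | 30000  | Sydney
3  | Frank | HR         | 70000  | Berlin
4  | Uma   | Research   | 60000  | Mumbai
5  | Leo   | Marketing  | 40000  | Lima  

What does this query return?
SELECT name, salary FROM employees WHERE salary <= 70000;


Filtering: salary <= 70000
Matching: 4 rows

4 rows:
Wendy, 30000
Frank, 70000
Uma, 60000
Leo, 40000


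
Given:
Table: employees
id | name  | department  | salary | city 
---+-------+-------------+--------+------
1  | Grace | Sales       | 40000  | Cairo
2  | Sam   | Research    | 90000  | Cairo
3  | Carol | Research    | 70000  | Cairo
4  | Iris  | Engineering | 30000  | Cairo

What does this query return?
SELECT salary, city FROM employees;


Projecting columns: salary, city

4 rows:
40000, Cairo
90000, Cairo
70000, Cairo
30000, Cairo


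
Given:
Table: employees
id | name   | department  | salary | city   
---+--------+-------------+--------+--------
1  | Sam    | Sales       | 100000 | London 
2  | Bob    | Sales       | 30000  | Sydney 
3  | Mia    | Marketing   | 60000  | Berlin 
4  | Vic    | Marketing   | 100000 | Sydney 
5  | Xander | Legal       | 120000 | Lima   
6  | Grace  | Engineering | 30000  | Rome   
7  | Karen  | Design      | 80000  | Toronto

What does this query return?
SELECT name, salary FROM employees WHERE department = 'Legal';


Filtering: department = 'Legal'
Matching rows: 1

1 rows:
Xander, 120000


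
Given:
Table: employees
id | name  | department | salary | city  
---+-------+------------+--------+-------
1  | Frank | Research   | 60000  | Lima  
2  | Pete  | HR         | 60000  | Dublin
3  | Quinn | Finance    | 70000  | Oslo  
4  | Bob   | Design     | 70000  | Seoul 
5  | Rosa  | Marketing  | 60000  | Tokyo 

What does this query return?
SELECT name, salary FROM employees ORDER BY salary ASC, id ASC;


Sorting by salary ASC, then id ASC for ties

5 rows:
Frank, 60000
Pete, 60000
Rosa, 60000
Quinn, 70000
Bob, 70000


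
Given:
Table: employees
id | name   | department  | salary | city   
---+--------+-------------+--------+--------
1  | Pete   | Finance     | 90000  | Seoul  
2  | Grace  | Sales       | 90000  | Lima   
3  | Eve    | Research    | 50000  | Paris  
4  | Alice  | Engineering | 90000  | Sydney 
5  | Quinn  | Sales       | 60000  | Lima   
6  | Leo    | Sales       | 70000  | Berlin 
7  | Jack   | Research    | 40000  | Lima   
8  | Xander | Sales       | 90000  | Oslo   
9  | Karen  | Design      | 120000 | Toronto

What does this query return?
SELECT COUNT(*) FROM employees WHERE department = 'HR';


Counting rows where department = 'HR'


0


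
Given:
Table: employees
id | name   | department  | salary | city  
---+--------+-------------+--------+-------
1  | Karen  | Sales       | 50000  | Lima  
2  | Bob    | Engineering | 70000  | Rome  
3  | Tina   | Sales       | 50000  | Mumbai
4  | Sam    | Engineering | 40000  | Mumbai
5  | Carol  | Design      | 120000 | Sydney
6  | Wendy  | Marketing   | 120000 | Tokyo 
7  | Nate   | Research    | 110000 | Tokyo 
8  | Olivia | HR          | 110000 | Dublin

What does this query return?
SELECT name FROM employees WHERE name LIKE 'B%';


LIKE 'B%' matches names starting with 'B'
Matching: 1

1 rows:
Bob


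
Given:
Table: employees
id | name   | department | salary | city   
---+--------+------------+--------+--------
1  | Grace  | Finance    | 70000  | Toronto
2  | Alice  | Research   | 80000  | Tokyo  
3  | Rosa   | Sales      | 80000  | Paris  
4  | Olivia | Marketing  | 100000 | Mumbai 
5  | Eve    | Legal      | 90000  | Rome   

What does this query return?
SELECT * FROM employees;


SELECT * returns all 5 rows with all columns

5 rows:
1, Grace, Finance, 70000, Toronto
2, Alice, Research, 80000, Tokyo
3, Rosa, Sales, 80000, Paris
4, Olivia, Marketing, 100000, Mumbai
5, Eve, Legal, 90000, Rome


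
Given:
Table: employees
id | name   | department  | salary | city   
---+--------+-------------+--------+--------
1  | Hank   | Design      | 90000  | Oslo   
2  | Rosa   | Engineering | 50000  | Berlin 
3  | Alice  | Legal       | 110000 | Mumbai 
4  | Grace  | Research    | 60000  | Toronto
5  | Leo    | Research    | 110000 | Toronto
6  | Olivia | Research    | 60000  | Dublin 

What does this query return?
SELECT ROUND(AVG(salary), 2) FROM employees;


SUM(salary) = 480000
COUNT = 6
ROUND(AVG, 2) = ROUND(480000 / 6, 2) = 80000.0

80000.0


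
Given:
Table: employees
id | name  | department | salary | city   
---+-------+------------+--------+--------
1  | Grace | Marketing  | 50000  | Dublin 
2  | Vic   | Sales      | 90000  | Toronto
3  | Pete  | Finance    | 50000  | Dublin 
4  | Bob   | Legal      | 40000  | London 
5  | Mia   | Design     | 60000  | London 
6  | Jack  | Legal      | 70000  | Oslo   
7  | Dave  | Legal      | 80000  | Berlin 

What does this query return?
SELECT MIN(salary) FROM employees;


Salaries: 50000, 90000, 50000, 40000, 60000, 70000, 80000
MIN = 40000

40000


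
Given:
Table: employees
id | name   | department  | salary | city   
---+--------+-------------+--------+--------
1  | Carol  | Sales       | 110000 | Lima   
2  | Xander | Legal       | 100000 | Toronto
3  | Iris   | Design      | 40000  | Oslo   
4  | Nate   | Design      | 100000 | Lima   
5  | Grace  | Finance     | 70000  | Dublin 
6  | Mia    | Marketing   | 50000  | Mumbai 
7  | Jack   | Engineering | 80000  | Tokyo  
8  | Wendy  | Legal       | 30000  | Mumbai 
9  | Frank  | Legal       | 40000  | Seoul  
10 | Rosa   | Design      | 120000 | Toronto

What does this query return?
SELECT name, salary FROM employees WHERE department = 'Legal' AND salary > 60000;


Filtering: department = 'Legal' AND salary > 60000
Matching: 1 rows

1 rows:
Xander, 100000


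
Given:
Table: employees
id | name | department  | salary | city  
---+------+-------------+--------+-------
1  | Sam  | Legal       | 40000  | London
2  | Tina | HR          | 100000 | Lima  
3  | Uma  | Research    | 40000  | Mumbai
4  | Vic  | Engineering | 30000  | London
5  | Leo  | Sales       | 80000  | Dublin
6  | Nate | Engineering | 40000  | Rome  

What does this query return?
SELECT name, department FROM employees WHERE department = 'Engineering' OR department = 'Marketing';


Filtering: department = 'Engineering' OR 'Marketing'
Matching: 2 rows

2 rows:
Vic, Engineering
Nate, Engineering


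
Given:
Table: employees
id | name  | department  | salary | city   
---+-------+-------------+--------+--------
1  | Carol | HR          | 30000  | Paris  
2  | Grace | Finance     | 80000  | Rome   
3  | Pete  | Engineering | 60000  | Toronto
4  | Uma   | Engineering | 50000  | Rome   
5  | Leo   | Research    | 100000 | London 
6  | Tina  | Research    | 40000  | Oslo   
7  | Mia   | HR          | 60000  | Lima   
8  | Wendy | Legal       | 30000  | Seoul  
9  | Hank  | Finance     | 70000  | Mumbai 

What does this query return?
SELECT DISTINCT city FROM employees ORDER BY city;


All 'city' values (row order): Paris, Rome, Toronto, Rome, London, Oslo, Lima, Seoul, Mumbai
Removing duplicates leaves 8 unique value(s).

8 values:
Lima
London
Mumbai
Oslo
Paris
Rome
Seoul
Toronto


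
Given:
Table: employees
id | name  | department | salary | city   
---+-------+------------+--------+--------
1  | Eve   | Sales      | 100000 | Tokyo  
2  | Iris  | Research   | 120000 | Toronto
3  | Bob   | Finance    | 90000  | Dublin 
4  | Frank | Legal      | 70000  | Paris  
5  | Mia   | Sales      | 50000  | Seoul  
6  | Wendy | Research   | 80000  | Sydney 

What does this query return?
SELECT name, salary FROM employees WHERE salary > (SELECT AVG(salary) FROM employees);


Subquery: AVG(salary) = 85000.0
Filtering: salary > 85000.0
  Eve (100000) -> MATCH
  Iris (120000) -> MATCH
  Bob (90000) -> MATCH


3 rows:
Eve, 100000
Iris, 120000
Bob, 90000


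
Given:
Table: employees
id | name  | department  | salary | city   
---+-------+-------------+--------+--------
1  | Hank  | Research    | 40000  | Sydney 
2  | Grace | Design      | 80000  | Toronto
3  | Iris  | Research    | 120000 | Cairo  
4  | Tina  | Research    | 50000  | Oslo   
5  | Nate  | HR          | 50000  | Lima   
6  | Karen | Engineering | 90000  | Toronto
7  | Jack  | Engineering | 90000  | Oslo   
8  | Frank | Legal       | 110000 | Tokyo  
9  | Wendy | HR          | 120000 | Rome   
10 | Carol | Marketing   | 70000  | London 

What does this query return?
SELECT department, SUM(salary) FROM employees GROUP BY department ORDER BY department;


Summing salary within each department:
  Design: 80000 = 80000
  Engineering: 90000 + 90000 = 180000
  HR: 50000 + 120000 = 170000
  Legal: 110000 = 110000
  Marketing: 70000 = 70000
  Research: 40000 + 120000 + 50000 = 210000


6 groups:
Design, 80000
Engineering, 180000
HR, 170000
Legal, 110000
Marketing, 70000
Research, 210000


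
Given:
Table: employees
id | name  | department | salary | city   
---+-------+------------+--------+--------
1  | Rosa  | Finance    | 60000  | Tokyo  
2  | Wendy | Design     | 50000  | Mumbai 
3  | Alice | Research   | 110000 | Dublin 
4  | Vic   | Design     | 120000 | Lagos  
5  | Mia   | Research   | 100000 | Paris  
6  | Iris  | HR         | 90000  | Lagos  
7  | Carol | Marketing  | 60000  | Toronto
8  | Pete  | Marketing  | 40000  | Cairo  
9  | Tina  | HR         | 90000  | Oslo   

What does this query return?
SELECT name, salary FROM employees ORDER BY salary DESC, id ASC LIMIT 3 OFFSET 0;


Sort by salary DESC (id ASC tiebreak), then skip 0 and take 3
Rows 1 through 3

3 rows:
Vic, 120000
Alice, 110000
Mia, 100000


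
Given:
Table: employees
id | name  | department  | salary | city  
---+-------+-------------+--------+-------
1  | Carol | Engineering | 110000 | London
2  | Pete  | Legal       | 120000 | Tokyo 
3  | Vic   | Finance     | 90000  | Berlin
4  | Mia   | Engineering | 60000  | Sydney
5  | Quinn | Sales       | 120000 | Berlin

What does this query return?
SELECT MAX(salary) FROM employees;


Salaries: 110000, 120000, 90000, 60000, 120000
MAX = 120000

120000


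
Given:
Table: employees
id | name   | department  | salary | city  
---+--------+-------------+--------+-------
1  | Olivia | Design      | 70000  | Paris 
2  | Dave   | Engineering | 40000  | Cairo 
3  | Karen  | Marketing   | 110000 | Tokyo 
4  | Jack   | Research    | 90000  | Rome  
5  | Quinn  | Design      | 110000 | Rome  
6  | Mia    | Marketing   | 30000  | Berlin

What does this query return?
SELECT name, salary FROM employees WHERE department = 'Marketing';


Filtering: department = 'Marketing'
Matching rows: 2

2 rows:
Karen, 110000
Mia, 30000


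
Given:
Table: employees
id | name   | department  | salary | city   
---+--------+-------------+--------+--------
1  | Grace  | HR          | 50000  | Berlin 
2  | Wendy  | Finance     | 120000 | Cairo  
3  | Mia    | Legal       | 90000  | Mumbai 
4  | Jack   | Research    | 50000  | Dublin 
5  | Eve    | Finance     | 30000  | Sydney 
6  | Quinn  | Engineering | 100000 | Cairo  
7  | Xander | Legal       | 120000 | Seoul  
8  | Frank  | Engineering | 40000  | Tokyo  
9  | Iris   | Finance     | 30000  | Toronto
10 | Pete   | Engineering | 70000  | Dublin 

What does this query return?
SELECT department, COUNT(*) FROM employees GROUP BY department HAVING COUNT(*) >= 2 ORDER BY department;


Groups with count >= 2:
  Engineering: 3 -> PASS
  Finance: 3 -> PASS
  Legal: 2 -> PASS
  HR: 1 -> filtered out
  Research: 1 -> filtered out


3 groups:
Engineering, 3
Finance, 3
Legal, 2


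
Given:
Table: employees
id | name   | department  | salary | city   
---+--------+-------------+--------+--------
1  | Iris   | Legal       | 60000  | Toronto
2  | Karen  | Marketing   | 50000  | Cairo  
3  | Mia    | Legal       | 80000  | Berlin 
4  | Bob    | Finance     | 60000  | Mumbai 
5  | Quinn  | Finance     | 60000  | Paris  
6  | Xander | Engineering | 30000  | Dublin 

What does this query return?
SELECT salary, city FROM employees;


Projecting columns: salary, city

6 rows:
60000, Toronto
50000, Cairo
80000, Berlin
60000, Mumbai
60000, Paris
30000, Dublin


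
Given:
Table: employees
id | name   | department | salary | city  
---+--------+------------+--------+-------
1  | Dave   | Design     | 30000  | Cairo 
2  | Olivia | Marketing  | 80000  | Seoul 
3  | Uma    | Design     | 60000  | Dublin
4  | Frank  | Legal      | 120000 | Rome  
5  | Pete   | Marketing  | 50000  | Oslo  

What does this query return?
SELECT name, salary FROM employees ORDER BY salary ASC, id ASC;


Sorting by salary ASC, then id ASC for ties

5 rows:
Dave, 30000
Pete, 50000
Uma, 60000
Olivia, 80000
Frank, 120000


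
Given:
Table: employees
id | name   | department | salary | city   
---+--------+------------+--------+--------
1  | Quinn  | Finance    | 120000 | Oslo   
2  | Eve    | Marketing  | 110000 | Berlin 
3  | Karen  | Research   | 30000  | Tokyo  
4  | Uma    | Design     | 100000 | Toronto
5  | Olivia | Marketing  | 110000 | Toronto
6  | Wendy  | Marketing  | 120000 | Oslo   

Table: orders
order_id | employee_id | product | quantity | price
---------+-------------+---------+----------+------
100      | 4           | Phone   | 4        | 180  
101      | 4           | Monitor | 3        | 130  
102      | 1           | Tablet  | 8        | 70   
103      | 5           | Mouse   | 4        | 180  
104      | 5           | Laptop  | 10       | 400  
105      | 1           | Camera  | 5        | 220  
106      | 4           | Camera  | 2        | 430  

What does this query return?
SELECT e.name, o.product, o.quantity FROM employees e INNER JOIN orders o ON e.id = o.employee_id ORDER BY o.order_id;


Joining employees.id = orders.employee_id:
  employee Uma (id=4) -> order Phone
  employee Uma (id=4) -> order Monitor
  employee Quinn (id=1) -> order Tablet
  employee Olivia (id=5) -> order Mouse
  employee Olivia (id=5) -> order Laptop
  employee Quinn (id=1) -> order Camera
  employee Uma (id=4) -> order Camera


7 rows:
Uma, Phone, 4
Uma, Monitor, 3
Quinn, Tablet, 8
Olivia, Mouse, 4
Olivia, Laptop, 10
Quinn, Camera, 5
Uma, Camera, 2


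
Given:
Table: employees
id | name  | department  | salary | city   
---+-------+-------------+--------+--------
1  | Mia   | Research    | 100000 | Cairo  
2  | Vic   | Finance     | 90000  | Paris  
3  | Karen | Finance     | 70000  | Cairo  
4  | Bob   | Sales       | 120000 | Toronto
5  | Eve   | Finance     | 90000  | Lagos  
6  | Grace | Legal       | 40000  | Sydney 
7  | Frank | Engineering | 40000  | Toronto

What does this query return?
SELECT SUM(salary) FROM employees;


SUM(salary) = 100000 + 90000 + 70000 + 120000 + 90000 + 40000 + 40000 = 550000

550000


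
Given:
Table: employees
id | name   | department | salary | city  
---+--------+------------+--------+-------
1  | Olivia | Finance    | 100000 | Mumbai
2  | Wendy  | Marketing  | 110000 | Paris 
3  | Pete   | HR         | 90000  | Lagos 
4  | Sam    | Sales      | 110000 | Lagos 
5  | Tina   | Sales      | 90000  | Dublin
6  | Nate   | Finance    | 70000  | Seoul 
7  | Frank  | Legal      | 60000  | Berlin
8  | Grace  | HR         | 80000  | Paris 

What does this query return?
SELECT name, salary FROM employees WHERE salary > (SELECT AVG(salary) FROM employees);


Subquery: AVG(salary) = 88750.0
Filtering: salary > 88750.0
  Olivia (100000) -> MATCH
  Wendy (110000) -> MATCH
  Pete (90000) -> MATCH
  Sam (110000) -> MATCH
  Tina (90000) -> MATCH


5 rows:
Olivia, 100000
Wendy, 110000
Pete, 90000
Sam, 110000
Tina, 90000


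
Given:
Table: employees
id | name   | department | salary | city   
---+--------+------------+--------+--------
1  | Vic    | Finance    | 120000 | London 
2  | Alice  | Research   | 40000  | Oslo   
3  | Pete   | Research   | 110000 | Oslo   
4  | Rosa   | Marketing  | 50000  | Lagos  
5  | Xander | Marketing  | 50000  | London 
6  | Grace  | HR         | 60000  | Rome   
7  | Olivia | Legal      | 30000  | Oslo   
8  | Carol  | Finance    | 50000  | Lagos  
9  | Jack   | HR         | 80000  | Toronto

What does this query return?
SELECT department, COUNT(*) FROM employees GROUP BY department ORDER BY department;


Assigning each row to its department group:
  Vic -> Finance
  Alice -> Research
  Pete -> Research
  Rosa -> Marketing
  Xander -> Marketing
  Grace -> HR
  Olivia -> Legal
  Carol -> Finance
  Jack -> HR


5 groups:
Finance, 2
HR, 2
Legal, 1
Marketing, 2
Research, 2


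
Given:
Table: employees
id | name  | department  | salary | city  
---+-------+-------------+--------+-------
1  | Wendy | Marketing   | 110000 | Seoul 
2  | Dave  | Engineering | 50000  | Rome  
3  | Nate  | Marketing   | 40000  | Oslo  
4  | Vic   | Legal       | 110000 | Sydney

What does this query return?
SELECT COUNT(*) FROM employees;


COUNT(*) counts all rows

4


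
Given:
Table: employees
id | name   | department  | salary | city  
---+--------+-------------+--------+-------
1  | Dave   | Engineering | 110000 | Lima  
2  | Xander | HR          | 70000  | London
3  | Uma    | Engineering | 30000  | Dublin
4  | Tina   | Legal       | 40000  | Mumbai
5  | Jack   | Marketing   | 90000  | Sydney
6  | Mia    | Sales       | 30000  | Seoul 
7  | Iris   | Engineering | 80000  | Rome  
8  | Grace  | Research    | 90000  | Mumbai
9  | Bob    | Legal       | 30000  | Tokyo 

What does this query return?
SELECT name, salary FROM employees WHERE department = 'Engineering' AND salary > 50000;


Filtering: department = 'Engineering' AND salary > 50000
Matching: 2 rows

2 rows:
Dave, 110000
Iris, 80000


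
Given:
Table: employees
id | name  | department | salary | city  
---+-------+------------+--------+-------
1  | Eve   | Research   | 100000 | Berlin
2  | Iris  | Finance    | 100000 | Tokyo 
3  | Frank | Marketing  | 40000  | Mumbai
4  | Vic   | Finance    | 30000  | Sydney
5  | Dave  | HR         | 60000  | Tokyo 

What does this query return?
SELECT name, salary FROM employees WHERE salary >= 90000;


Filtering: salary >= 90000
Matching: 2 rows

2 rows:
Eve, 100000
Iris, 100000


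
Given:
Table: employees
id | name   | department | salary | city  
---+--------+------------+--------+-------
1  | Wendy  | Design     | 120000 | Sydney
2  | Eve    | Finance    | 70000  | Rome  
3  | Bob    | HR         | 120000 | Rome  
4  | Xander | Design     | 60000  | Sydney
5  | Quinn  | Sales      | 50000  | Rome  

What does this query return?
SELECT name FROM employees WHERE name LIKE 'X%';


LIKE 'X%' matches names starting with 'X'
Matching: 1

1 rows:
Xander


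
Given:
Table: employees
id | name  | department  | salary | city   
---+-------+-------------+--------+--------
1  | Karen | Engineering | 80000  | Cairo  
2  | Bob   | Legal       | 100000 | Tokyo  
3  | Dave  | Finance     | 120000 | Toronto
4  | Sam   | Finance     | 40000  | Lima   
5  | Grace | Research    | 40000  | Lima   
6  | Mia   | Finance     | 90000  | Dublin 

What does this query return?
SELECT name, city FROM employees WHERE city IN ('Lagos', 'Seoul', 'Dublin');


Filtering: city IN ('Lagos', 'Seoul', 'Dublin')
Matching: 1 rows

1 rows:
Mia, Dublin


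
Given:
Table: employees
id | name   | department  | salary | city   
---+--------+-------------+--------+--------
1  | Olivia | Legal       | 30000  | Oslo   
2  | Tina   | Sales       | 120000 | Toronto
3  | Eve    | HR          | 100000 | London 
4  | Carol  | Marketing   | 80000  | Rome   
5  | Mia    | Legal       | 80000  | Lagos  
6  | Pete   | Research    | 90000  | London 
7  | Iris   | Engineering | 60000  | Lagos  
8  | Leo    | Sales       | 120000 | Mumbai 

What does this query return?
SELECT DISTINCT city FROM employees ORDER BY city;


All 'city' values (row order): Oslo, Toronto, London, Rome, Lagos, London, Lagos, Mumbai
Removing duplicates leaves 6 unique value(s).

6 values:
Lagos
London
Mumbai
Oslo
Rome
Toronto


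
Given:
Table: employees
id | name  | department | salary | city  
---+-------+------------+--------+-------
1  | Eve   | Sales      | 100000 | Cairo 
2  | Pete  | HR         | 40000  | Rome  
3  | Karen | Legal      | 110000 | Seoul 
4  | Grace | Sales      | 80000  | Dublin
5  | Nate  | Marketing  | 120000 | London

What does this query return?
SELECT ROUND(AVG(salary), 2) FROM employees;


SUM(salary) = 450000
COUNT = 5
ROUND(AVG, 2) = ROUND(450000 / 5, 2) = 90000.0

90000.0


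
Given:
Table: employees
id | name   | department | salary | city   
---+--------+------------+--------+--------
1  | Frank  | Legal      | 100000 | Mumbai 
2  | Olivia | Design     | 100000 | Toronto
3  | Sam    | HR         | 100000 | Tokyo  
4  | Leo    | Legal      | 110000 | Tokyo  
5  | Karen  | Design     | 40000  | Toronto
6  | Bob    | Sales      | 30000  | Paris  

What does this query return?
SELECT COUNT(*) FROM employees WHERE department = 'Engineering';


Counting rows where department = 'Engineering'


0


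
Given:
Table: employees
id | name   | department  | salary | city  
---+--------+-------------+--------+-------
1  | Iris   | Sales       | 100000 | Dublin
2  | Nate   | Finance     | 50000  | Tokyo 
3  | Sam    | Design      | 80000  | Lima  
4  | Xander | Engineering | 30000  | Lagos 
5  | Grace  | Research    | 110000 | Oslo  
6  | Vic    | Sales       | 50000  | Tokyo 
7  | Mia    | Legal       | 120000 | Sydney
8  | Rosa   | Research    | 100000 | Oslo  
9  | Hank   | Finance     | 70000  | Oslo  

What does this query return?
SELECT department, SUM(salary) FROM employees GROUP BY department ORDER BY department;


Summing salary within each department:
  Design: 80000 = 80000
  Engineering: 30000 = 30000
  Finance: 50000 + 70000 = 120000
  Legal: 120000 = 120000
  Research: 110000 + 100000 = 210000
  Sales: 100000 + 50000 = 150000


6 groups:
Design, 80000
Engineering, 30000
Finance, 120000
Legal, 120000
Research, 210000
Sales, 150000
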